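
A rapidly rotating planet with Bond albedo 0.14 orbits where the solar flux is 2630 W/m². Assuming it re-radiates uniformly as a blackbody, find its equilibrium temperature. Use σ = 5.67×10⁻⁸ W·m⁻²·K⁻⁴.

Power absorbed = (1−a)S·πR²; power emitted = 4πR²σT⁴. Equating and cancelling πR²:
T = ((1−a)S / 4σ)^(1/4) = (2260 / (4 × 5.67×10⁻⁸))^(1/4) = (9.97×10^9)^(1/4).
T = 316 K.

T ≈ 316 K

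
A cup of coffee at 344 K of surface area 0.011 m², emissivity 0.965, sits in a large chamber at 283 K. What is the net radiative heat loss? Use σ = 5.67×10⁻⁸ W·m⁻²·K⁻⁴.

Q = εσA(T⁴ − T_s⁴). T⁴ − T_s⁴ = (344)⁴ − (283)⁴ = 1.40×10^10 − 6.41×10^9 = 7.59×10^9 K⁴.
Q = 0.965 × 5.67×10⁻⁸ × 0.0110 × 7.59×10^9 = 4.57 W.

Q ≈ 4.57 W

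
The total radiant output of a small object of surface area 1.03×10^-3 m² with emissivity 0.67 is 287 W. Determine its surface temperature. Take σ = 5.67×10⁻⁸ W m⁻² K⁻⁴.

From P = εσAT⁴, T = (P / εσA)^(1/4) = (287 / (0.67 × 5.67×10⁻⁸ × 1.03×10^-3))^(1/4).
T = (7.33×10^12)^(1/4) = 1650 K.

T ≈ 1650 K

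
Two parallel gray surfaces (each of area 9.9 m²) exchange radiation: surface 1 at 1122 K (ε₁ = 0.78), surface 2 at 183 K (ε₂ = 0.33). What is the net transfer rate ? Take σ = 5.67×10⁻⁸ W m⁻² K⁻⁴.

For two large parallel gray plates, q = σ(T₁⁴ − T₂⁴) / (1/ε₁ + 1/ε₂ − 1).
1/ε₁ + 1/ε₂ − 1 = 1/0.78 + 1/0.33 − 1 = 3.312.
T₁⁴ − T₂⁴ = 1.58×10^12 − 1.12×10^9 = 1.58×10^12 K⁴.
q = 5.67×10⁻⁸ × 1.58×10^12 / 3.312 = 27100 W/m².
Q = q·A = 27100 × 9.9 = 2.68×10^5 W.

Q ≈ 2.68×10^5 W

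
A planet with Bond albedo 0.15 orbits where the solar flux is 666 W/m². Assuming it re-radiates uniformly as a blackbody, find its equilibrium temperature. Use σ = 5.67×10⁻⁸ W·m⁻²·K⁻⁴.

T ≈ 224 K

Power absorbed = (1−a)S·πR²; power emitted = 4πR²σT⁴. Equating and cancelling πR²:
T = ((1−a)S / 4σ)^(1/4) = (566 / (4 × 5.67×10⁻⁸))^(1/4) = (2.50×10^9)^(1/4).
T = 224 K.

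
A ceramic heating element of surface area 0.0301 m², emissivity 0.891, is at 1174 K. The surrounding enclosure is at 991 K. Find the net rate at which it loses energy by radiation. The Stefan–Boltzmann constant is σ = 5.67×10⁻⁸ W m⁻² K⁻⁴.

Q ≈ 1420 W

Q = εσA(T⁴ − T_s⁴). T⁴ − T_s⁴ = (1174)⁴ − (991)⁴ = 1.90×10^12 − 9.64×10^11 = 9.35×10^11 K⁴.
Q = 0.891 × 5.67×10⁻⁸ × 0.0301 × 9.35×10^11 = 1420 W.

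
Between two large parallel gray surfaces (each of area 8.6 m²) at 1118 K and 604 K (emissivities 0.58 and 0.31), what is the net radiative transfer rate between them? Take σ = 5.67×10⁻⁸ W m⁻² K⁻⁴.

Q ≈ 1.76×10^5 W

For two large parallel gray plates, q = σ(T₁⁴ − T₂⁴) / (1/ε₁ + 1/ε₂ − 1).
1/ε₁ + 1/ε₂ − 1 = 1/0.58 + 1/0.31 − 1 = 3.950.
T₁⁴ − T₂⁴ = 1.56×10^12 − 1.33×10^11 = 1.43×10^12 K⁴.
q = 5.67×10⁻⁸ × 1.43×10^12 / 3.950 = 20500 W/m².
Q = q·A = 20500 × 8.6 = 1.76×10^5 W.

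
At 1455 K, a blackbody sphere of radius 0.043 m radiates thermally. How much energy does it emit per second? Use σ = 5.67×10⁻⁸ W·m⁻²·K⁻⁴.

A = 4πr² = 4π × (0.043)² = 0.0232 m².
P = σAT⁴ = 5.67×10⁻⁸ × 0.0232 × (1455)⁴ = 5.67×10⁻⁸ × 0.0232 × 4.48×10^12.
P = 5900 W.

P ≈ 5900 W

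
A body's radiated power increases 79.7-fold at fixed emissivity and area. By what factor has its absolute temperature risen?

factor ≈ 2.99

P ∝ T⁴ ⇒ T ∝ P^(1/4), so T scales by (79.7)^(1/4) = 2.99.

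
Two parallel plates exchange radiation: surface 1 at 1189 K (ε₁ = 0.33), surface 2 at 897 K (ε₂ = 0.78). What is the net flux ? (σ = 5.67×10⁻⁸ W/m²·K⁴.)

For two large parallel gray plates, q = σ(T₁⁴ − T₂⁴) / (1/ε₁ + 1/ε₂ − 1).
1/ε₁ + 1/ε₂ − 1 = 1/0.33 + 1/0.78 − 1 = 3.312.
T₁⁴ − T₂⁴ = 2.00×10^12 − 6.47×10^11 = 1.35×10^12 K⁴.
q = 5.67×10⁻⁸ × 1.35×10^12 / 3.312 = 23100 W/m².

q ≈ 23100 W/m²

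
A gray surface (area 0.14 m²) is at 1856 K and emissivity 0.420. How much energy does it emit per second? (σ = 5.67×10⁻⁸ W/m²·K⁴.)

P ≈ 39600 W

P = εσAT⁴ = 0.420 × 5.67×10⁻⁸ × 0.140 × (1856)⁴ = 0.420 × 5.67×10⁻⁸ × 0.140 × 1.19×10^13.
P = 39600 W.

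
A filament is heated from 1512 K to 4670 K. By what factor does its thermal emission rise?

ratio ≈ 91.0

P ∝ T⁴, so the ratio is (4670/1512)⁴ = (3.089)⁴ = 91.0.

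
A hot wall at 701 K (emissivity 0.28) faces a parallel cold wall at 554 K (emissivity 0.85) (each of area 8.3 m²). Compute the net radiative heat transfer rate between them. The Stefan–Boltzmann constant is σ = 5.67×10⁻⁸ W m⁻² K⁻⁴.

Q ≈ 18500 W

For two large parallel gray plates, q = σ(T₁⁴ − T₂⁴) / (1/ε₁ + 1/ε₂ − 1).
1/ε₁ + 1/ε₂ − 1 = 1/0.28 + 1/0.85 − 1 = 3.748.
T₁⁴ − T₂⁴ = 2.41×10^11 − 9.42×10^10 = 1.47×10^11 K⁴.
q = 5.67×10⁻⁸ × 1.47×10^11 / 3.748 = 2230 W/m².
Q = q·A = 2230 × 8.3 = 18500 W.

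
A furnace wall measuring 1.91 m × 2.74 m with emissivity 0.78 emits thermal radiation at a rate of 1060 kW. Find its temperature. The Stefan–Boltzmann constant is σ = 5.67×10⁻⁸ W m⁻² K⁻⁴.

A = 1.91 × 2.74 = 5.23 m².
From P = εσAT⁴, T = (P / εσA)^(1/4) = (1.06×10^6 / (0.78 × 5.67×10⁻⁸ × 5.23))^(1/4).
T = (4.58×10^12)^(1/4) = 1460 K.

T ≈ 1460 K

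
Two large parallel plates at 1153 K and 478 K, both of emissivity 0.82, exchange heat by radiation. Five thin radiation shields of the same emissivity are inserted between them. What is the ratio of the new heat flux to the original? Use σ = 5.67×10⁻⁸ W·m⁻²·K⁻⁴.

With N identical shields there are N+1 = 6 gaps in series, each with the same radiative resistance, so the flux falls to 1/(N+1) of its unshielded value.

ratio ≈ 0.167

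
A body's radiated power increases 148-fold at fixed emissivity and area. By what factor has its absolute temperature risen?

P ∝ T⁴ ⇒ T ∝ P^(1/4), so T scales by (148)^(1/4) = 3.49.

factor ≈ 3.49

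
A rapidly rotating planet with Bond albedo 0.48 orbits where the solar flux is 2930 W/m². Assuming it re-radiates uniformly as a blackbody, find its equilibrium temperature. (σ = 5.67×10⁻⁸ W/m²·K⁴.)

Power absorbed = (1−a)S·πR²; power emitted = 4πR²σT⁴. Equating and cancelling πR²:
T = ((1−a)S / 4σ)^(1/4) = (1520 / (4 × 5.67×10⁻⁸))^(1/4) = (6.72×10^9)^(1/4).
T = 286 K.

T ≈ 286 K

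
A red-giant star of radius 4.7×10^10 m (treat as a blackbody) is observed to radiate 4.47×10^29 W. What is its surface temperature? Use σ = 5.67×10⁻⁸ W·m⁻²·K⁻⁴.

A = 4πr² = 4π × (4.7×10^10)² = 2.78×10^22 m².
From P = σAT⁴, T = (P / σA)^(1/4) = (4.47×10^29 / (5.67×10⁻⁸ × 2.78×10^22))^(1/4).
T = (2.84×10^14)^(1/4) = 4110 K.

T ≈ 4110 K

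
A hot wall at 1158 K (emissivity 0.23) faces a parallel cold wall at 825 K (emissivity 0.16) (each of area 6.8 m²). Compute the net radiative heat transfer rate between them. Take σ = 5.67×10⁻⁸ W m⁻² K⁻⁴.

For two large parallel gray plates, q = σ(T₁⁴ − T₂⁴) / (1/ε₁ + 1/ε₂ − 1).
1/ε₁ + 1/ε₂ − 1 = 1/0.23 + 1/0.16 − 1 = 9.598.
T₁⁴ − T₂⁴ = 1.80×10^12 − 4.63×10^11 = 1.33×10^12 K⁴.
q = 5.67×10⁻⁸ × 1.33×10^12 / 9.598 = 7890 W/m².
Q = q·A = 7890 × 6.8 = 53600 W.

Q ≈ 53600 W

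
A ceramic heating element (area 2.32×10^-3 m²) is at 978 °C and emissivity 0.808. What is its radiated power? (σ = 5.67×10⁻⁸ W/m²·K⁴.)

978 °C = 1251 K.
P = εσAT⁴ = 0.808 × 5.67×10⁻⁸ × 2.32×10^-3 × (1251)⁴ = 0.808 × 5.67×10⁻⁸ × 2.32×10^-3 × 2.45×10^12.
P = 260 W.

P ≈ 260 W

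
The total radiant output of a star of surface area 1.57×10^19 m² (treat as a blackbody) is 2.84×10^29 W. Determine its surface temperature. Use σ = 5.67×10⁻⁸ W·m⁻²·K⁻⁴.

From P = σAT⁴, T = (P / σA)^(1/4) = (2.84×10^29 / (5.67×10⁻⁸ × 1.57×10^19))^(1/4).
T = (3.19×10^17)^(1/4) = 23800 K.

T ≈ 23800 K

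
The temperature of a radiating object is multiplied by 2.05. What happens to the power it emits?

factor ≈ 17.7

P ∝ T⁴, so the power scales as (2.05)⁴ = 17.7.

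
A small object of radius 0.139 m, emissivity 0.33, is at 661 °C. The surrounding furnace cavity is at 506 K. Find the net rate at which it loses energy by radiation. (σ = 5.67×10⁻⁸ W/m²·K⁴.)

A = 4πr² = 4π × (0.139)² = 0.243 m².
Convert: 661 °C = 934 K.
Q = εσA(T⁴ − T_s⁴). T⁴ − T_s⁴ = (934)⁴ − (506)⁴ = 7.61×10^11 − 6.56×10^10 = 6.95×10^11 K⁴.
Q = 0.33 × 5.67×10⁻⁸ × 0.243 × 6.95×10^11 = 3160 W.

Q ≈ 3160 W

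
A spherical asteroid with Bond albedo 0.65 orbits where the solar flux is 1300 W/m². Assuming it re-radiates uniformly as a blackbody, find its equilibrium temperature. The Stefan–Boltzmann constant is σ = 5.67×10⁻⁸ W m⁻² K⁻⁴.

T ≈ 212 K

Power absorbed = (1−a)S·πR²; power emitted = 4πR²σT⁴. Equating and cancelling πR²:
T = ((1−a)S / 4σ)^(1/4) = (455 / (4 × 5.67×10⁻⁸))^(1/4) = (2.01×10^9)^(1/4).
T = 212 K.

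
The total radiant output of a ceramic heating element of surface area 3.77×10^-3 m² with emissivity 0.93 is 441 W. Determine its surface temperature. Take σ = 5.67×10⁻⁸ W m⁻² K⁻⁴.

T ≈ 1220 K

From P = εσAT⁴, T = (P / εσA)^(1/4) = (441 / (0.93 × 5.67×10⁻⁸ × 3.77×10^-3))^(1/4).
T = (2.22×10^12)^(1/4) = 1220 K.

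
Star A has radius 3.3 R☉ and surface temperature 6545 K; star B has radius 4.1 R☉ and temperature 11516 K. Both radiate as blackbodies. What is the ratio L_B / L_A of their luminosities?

L_B/L_A ≈ 14.8

L = 4πR²σT⁴ ∝ R²T⁴, so L_B/L_A = (4.1/3.3)² × (11516/6545)⁴ = 1.54 × 9.58 = 14.8.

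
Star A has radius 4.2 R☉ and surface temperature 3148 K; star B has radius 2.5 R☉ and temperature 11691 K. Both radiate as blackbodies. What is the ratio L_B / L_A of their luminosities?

L_B/L_A ≈ 67.4

L = 4πR²σT⁴ ∝ R²T⁴, so L_B/L_A = (2.5/4.2)² × (11691/3148)⁴ = 0.354 × 190 = 67.4.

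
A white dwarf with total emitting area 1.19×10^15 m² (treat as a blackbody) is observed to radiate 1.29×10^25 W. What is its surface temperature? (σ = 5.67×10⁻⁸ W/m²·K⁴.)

T ≈ 20900 K

From P = σAT⁴, T = (P / σA)^(1/4) = (1.29×10^25 / (5.67×10⁻⁸ × 1.19×10^15))^(1/4).
T = (1.91×10^17)^(1/4) = 20900 K.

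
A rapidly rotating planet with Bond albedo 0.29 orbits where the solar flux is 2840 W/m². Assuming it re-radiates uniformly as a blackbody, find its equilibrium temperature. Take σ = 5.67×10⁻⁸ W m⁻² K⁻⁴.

Power absorbed = (1−a)S·πR²; power emitted = 4πR²σT⁴. Equating and cancelling πR²:
T = ((1−a)S / 4σ)^(1/4) = (2020 / (4 × 5.67×10⁻⁸))^(1/4) = (8.89×10^9)^(1/4).
T = 307 K.

T ≈ 307 K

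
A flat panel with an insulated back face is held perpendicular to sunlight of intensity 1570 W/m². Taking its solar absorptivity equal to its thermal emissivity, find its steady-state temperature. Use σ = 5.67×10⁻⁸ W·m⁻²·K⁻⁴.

T ≈ 408 K

Absorbed flux αS = emitted flux εσT⁴ (one radiating face); with α = ε, T = (S/σ)^(1/4).
T = (1570 / 5.67×10⁻⁸)^(1/4) = (2.77×10^10)^(1/4).
T = 408 K.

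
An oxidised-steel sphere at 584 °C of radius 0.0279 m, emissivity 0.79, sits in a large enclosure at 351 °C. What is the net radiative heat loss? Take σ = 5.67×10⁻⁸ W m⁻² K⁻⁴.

Q ≈ 170 W

A = 4πr² = 4π × (0.0279)² = 9.78×10^-3 m².
Convert: 584 °C = 857 K; 351 °C = 624 K.
Q = εσA(T⁴ − T_s⁴). T⁴ − T_s⁴ = (857)⁴ − (624)⁴ = 5.39×10^11 − 1.52×10^11 = 3.88×10^11 K⁴.
Q = 0.79 × 5.67×10⁻⁸ × 9.78×10^-3 × 3.88×10^11 = 170 W.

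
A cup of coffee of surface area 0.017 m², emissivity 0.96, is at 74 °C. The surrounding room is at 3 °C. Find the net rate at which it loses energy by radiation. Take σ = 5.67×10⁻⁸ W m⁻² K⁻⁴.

Convert: 74 °C = 347 K; 3 °C = 276 K.
Q = εσA(T⁴ − T_s⁴). T⁴ − T_s⁴ = (347)⁴ − (276)⁴ = 1.45×10^10 − 5.80×10^9 = 8.70×10^9 K⁴.
Q = 0.96 × 5.67×10⁻⁸ × 0.0170 × 8.70×10^9 = 8.05 W.

Q ≈ 8.05 W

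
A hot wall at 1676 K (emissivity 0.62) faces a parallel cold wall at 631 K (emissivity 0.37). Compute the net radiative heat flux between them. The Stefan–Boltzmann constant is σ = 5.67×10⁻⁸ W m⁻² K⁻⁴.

q ≈ 1.32×10^5 W/m²

For two large parallel gray plates, q = σ(T₁⁴ − T₂⁴) / (1/ε₁ + 1/ε₂ − 1).
1/ε₁ + 1/ε₂ − 1 = 1/0.62 + 1/0.37 − 1 = 3.316.
T₁⁴ − T₂⁴ = 7.89×10^12 − 1.59×10^11 = 7.73×10^12 K⁴.
q = 5.67×10⁻⁸ × 7.73×10^12 / 3.316 = 1.32×10^5 W/m².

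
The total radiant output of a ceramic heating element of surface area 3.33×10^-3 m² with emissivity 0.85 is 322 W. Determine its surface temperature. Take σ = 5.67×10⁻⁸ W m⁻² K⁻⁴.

From P = εσAT⁴, T = (P / εσA)^(1/4) = (322 / (0.85 × 5.67×10⁻⁸ × 3.33×10^-3))^(1/4).
T = (2.01×10^12)^(1/4) = 1190 K.

T ≈ 1190 K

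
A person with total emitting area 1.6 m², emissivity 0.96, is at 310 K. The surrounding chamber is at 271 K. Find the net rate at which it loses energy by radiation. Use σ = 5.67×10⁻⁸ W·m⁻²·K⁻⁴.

Q ≈ 335 W

Q = εσA(T⁴ − T_s⁴). T⁴ − T_s⁴ = (310)⁴ − (271)⁴ = 9.24×10^9 − 5.39×10^9 = 3.84×10^9 K⁴.
Q = 0.96 × 5.67×10⁻⁸ × 1.60 × 3.84×10^9 = 335 W.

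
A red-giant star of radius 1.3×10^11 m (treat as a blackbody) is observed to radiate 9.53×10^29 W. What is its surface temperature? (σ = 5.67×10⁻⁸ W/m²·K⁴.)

A = 4πr² = 4π × (1.3×10^11)² = 2.12×10^23 m².
From P = σAT⁴, T = (P / σA)^(1/4) = (9.53×10^29 / (5.67×10⁻⁸ × 2.12×10^23))^(1/4).
T = (7.91×10^13)^(1/4) = 2980 K.

T ≈ 2980 K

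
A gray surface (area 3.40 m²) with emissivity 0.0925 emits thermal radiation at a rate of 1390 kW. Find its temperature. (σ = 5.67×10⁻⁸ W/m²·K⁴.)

From P = εσAT⁴, T = (P / εσA)^(1/4) = (1.39×10^6 / (0.0925 × 5.67×10⁻⁸ × 3.40))^(1/4).
T = (7.79×10^13)^(1/4) = 2970 K.

T ≈ 2970 K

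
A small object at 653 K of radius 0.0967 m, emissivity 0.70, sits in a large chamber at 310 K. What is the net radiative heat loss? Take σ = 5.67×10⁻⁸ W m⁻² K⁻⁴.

Q ≈ 805 W

A = 4πr² = 4π × (0.0967)² = 0.118 m².
Q = εσA(T⁴ − T_s⁴). T⁴ − T_s⁴ = (653)⁴ − (310)⁴ = 1.82×10^11 − 9.24×10^9 = 1.73×10^11 K⁴.
Q = 0.70 × 5.67×10⁻⁸ × 0.118 × 1.73×10^11 = 805 W.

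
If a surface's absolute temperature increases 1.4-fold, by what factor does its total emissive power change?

factor ≈ 3.84

P ∝ T⁴, so the power scales as (1.4)⁴ = 3.84.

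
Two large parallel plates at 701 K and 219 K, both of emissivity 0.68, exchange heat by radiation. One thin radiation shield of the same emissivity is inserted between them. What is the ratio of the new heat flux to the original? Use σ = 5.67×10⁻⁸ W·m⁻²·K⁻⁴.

With N identical shields there are N+1 = 2 gaps in series, each with the same radiative resistance, so the flux falls to 1/(N+1) of its unshielded value.

ratio ≈ 0.500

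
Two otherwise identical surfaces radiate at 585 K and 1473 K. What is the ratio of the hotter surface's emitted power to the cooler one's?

P ∝ T⁴, so the ratio is (1473/585)⁴ = (2.518)⁴ = 40.2.

ratio ≈ 40.2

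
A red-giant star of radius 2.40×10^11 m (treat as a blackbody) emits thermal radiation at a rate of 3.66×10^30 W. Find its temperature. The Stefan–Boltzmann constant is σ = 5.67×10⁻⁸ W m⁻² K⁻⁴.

A = 4πr² = 4π × (2.40×10^11)² = 7.24×10^23 m².
From P = σAT⁴, T = (P / σA)^(1/4) = (3.66×10^30 / (5.67×10⁻⁸ × 7.24×10^23))^(1/4).
T = (8.92×10^13)^(1/4) = 3070 K.

T ≈ 3070 K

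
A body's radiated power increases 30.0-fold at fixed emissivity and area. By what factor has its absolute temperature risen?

P ∝ T⁴ ⇒ T ∝ P^(1/4), so T scales by (30.0)^(1/4) = 2.34.

factor ≈ 2.34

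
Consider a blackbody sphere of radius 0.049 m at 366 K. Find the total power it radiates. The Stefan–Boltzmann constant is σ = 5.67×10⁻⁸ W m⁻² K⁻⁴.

P ≈ 30.7 W

A = 4πr² = 4π × (0.049)² = 0.0302 m².
P = σAT⁴ = 5.67×10⁻⁸ × 0.0302 × (366)⁴ = 5.67×10⁻⁸ × 0.0302 × 1.79×10^10.
P = 30.7 W.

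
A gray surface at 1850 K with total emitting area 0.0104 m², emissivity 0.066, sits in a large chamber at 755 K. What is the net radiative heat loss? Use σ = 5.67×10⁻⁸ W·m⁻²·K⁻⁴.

Q ≈ 443 W

Q = εσA(T⁴ − T_s⁴). T⁴ − T_s⁴ = (1850)⁴ − (755)⁴ = 1.17×10^13 − 3.25×10^11 = 1.14×10^13 K⁴.
Q = 0.066 × 5.67×10⁻⁸ × 0.0104 × 1.14×10^13 = 443 W.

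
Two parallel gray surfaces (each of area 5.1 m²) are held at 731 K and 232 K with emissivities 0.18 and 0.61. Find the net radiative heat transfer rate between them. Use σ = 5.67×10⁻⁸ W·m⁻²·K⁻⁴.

For two large parallel gray plates, q = σ(T₁⁴ − T₂⁴) / (1/ε₁ + 1/ε₂ − 1).
1/ε₁ + 1/ε₂ − 1 = 1/0.18 + 1/0.61 − 1 = 6.195.
T₁⁴ − T₂⁴ = 2.86×10^11 − 2.90×10^9 = 2.83×10^11 K⁴.
q = 5.67×10⁻⁸ × 2.83×10^11 / 6.195 = 2590 W/m².
Q = q·A = 2590 × 5.1 = 13200 W.

Q ≈ 13200 W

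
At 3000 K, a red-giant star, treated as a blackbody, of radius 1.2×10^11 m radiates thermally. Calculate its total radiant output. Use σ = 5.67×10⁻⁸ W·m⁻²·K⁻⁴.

P ≈ 8.31×10^29 W

A = 4πr² = 4π × (1.2×10^11)² = 1.81×10^23 m².
P = σAT⁴ = 5.67×10⁻⁸ × 1.81×10^23 × (3000)⁴ = 5.67×10⁻⁸ × 1.81×10^23 × 8.10×10^13.
P = 8.31×10^29 W.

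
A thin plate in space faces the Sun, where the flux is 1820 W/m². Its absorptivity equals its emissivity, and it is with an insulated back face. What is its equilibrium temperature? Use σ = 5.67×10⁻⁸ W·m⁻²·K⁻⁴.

Absorbed flux αS = emitted flux εσT⁴ (one radiating face); with α = ε, T = (S/σ)^(1/4).
T = (1820 / 5.67×10⁻⁸)^(1/4) = (3.21×10^10)^(1/4).
T = 423 K.

T ≈ 423 K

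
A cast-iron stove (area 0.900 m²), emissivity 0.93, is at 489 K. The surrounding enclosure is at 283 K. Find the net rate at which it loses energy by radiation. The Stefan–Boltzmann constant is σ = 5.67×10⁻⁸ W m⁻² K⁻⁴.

Q = εσA(T⁴ − T_s⁴). T⁴ − T_s⁴ = (489)⁴ − (283)⁴ = 5.72×10^10 − 6.41×10^9 = 5.08×10^10 K⁴.
Q = 0.93 × 5.67×10⁻⁸ × 0.900 × 5.08×10^10 = 2410 W.

Q ≈ 2410 W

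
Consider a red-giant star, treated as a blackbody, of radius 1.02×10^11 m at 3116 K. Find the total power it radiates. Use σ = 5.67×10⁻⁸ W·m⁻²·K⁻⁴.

P ≈ 6.99×10^29 W

A = 4πr² = 4π × (1.02×10^11)² = 1.31×10^23 m².
P = σAT⁴ = 5.67×10⁻⁸ × 1.31×10^23 × (3116)⁴ = 5.67×10⁻⁸ × 1.31×10^23 × 9.43×10^13.
P = 6.99×10^29 W.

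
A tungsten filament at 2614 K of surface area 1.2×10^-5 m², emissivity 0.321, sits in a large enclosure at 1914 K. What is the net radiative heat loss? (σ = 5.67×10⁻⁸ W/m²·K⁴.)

Q ≈ 7.27 W

Q = εσA(T⁴ − T_s⁴). T⁴ − T_s⁴ = (2614)⁴ − (1914)⁴ = 4.67×10^13 − 1.34×10^13 = 3.33×10^13 K⁴.
Q = 0.321 × 5.67×10⁻⁸ × 1.20×10^-5 × 3.33×10^13 = 7.27 W.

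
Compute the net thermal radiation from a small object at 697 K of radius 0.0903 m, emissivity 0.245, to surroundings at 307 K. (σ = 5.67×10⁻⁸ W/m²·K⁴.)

A = 4πr² = 4π × (0.0903)² = 0.102 m².
Q = εσA(T⁴ − T_s⁴). T⁴ − T_s⁴ = (697)⁴ − (307)⁴ = 2.36×10^11 − 8.88×10^9 = 2.27×10^11 K⁴.
Q = 0.245 × 5.67×10⁻⁸ × 0.102 × 2.27×10^11 = 323 W.

Q ≈ 323 W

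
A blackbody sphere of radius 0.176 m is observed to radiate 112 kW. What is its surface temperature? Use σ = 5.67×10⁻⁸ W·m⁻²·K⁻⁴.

T ≈ 1500 K

A = 4πr² = 4π × (0.176)² = 0.389 m².
From P = σAT⁴, T = (P / σA)^(1/4) = (1.12×10^5 / (5.67×10⁻⁸ × 0.389))^(1/4).
T = (5.07×10^12)^(1/4) = 1500 K.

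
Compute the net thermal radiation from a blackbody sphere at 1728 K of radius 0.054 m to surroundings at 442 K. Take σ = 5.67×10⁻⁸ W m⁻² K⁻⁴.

Q ≈ 18400 W

A = 4πr² = 4π × (0.054)² = 0.0366 m².
Q = σA(T⁴ − T_s⁴). T⁴ − T_s⁴ = (1728)⁴ − (442)⁴ = 8.92×10^12 − 3.82×10^10 = 8.88×10^12 K⁴.
Q = 5.67×10⁻⁸ × 0.0366 × 8.88×10^12 = 18400 W.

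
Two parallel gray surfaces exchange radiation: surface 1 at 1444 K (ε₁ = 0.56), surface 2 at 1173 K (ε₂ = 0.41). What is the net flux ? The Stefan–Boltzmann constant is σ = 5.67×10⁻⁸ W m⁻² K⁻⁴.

q ≈ 43200 W/m²

For two large parallel gray plates, q = σ(T₁⁴ − T₂⁴) / (1/ε₁ + 1/ε₂ − 1).
1/ε₁ + 1/ε₂ − 1 = 1/0.56 + 1/0.41 − 1 = 3.225.
T₁⁴ − T₂⁴ = 4.35×10^12 − 1.89×10^12 = 2.45×10^12 K⁴.
q = 5.67×10⁻⁸ × 2.45×10^12 / 3.225 = 43200 W/m².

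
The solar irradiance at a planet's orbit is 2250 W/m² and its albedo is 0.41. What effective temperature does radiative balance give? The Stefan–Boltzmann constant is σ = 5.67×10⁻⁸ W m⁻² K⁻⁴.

Power absorbed = (1−a)S·πR²; power emitted = 4πR²σT⁴. Equating and cancelling πR²:
T = ((1−a)S / 4σ)^(1/4) = (1330 / (4 × 5.67×10⁻⁸))^(1/4) = (5.85×10^9)^(1/4).
T = 277 K.

T ≈ 277 K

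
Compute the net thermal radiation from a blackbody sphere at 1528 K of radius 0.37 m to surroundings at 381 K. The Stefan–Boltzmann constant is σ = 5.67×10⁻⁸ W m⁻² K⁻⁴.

A = 4πr² = 4π × (0.37)² = 1.72 m².
Q = σA(T⁴ − T_s⁴). T⁴ − T_s⁴ = (1528)⁴ − (381)⁴ = 5.45×10^12 − 2.11×10^10 = 5.43×10^12 K⁴.
Q = 5.67×10⁻⁸ × 1.72 × 5.43×10^12 = 5.30×10^5 W.

Q ≈ 5.30×10^5 W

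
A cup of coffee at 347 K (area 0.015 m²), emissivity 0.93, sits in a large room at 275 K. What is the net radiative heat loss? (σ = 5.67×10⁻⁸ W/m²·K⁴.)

Q ≈ 6.94 W

Q = εσA(T⁴ − T_s⁴). T⁴ − T_s⁴ = (347)⁴ − (275)⁴ = 1.45×10^10 − 5.72×10^9 = 8.78×10^9 K⁴.
Q = 0.93 × 5.67×10⁻⁸ × 0.0150 × 8.78×10^9 = 6.94 W.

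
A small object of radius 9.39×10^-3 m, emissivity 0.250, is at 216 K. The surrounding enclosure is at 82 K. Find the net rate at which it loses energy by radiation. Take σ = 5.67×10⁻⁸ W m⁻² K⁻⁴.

A = 4πr² = 4π × (9.39×10^-3)² = 1.11×10^-3 m².
Q = εσA(T⁴ − T_s⁴). T⁴ − T_s⁴ = (216)⁴ − (82)⁴ = 2.18×10^9 − 4.52×10^7 = 2.13×10^9 K⁴.
Q = 0.250 × 5.67×10⁻⁸ × 1.11×10^-3 × 2.13×10^9 = 0.0335 W.

Q ≈ 0.0335 W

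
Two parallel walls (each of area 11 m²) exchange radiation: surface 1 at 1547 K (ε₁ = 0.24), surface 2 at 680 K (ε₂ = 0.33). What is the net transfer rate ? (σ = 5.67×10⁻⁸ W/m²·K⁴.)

Q ≈ 5.55×10^5 W

For two large parallel gray plates, q = σ(T₁⁴ − T₂⁴) / (1/ε₁ + 1/ε₂ − 1).
1/ε₁ + 1/ε₂ − 1 = 1/0.24 + 1/0.33 − 1 = 6.197.
T₁⁴ − T₂⁴ = 5.73×10^12 − 2.14×10^11 = 5.51×10^12 K⁴.
q = 5.67×10⁻⁸ × 5.51×10^12 / 6.197 = 50400 W/m².
Q = q·A = 50400 × 11 = 5.55×10^5 W.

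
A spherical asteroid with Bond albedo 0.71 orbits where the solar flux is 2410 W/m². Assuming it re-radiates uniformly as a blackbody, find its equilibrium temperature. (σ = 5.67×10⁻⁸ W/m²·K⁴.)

Power absorbed = (1−a)S·πR²; power emitted = 4πR²σT⁴. Equating and cancelling πR²:
T = ((1−a)S / 4σ)^(1/4) = (699 / (4 × 5.67×10⁻⁸))^(1/4) = (3.08×10^9)^(1/4).
T = 236 K.

T ≈ 236 K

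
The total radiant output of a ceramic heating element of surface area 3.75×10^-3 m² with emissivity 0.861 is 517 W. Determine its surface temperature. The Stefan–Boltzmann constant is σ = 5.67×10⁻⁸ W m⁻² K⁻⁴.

T ≈ 1300 K

From P = εσAT⁴, T = (P / εσA)^(1/4) = (517 / (0.861 × 5.67×10⁻⁸ × 3.75×10^-3))^(1/4).
T = (2.82×10^12)^(1/4) = 1300 K.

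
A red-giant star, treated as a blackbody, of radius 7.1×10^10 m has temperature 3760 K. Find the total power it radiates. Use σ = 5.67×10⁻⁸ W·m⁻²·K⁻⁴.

P ≈ 7.18×10^29 W

A = 4πr² = 4π × (7.1×10^10)² = 6.33×10^22 m².
P = σAT⁴ = 5.67×10⁻⁸ × 6.33×10^22 × (3760)⁴ = 5.67×10⁻⁸ × 6.33×10^22 × 2.00×10^14.
P = 7.18×10^29 W.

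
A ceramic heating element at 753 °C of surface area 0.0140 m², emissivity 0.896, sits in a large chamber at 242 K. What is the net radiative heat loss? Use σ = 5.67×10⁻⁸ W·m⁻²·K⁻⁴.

Q ≈ 786 W

Convert: 753 °C = 1026 K.
Q = εσA(T⁴ − T_s⁴). T⁴ − T_s⁴ = (1026)⁴ − (242)⁴ = 1.11×10^12 − 3.43×10^9 = 1.10×10^12 K⁴.
Q = 0.896 × 5.67×10⁻⁸ × 0.0140 × 1.10×10^12 = 786 W.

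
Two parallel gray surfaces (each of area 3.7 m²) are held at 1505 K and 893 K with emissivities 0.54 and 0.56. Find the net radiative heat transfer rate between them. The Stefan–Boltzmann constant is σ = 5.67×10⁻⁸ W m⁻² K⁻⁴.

For two large parallel gray plates, q = σ(T₁⁴ − T₂⁴) / (1/ε₁ + 1/ε₂ − 1).
1/ε₁ + 1/ε₂ − 1 = 1/0.54 + 1/0.56 − 1 = 2.638.
T₁⁴ − T₂⁴ = 5.13×10^12 − 6.36×10^11 = 4.49×10^12 K⁴.
q = 5.67×10⁻⁸ × 4.49×10^12 / 2.638 = 96600 W/m².
Q = q·A = 96600 × 3.7 = 3.57×10^5 W.

Q ≈ 3.57×10^5 W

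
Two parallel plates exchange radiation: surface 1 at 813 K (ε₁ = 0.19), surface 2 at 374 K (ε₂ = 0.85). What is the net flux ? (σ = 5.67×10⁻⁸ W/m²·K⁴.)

q ≈ 4350 W/m²

For two large parallel gray plates, q = σ(T₁⁴ − T₂⁴) / (1/ε₁ + 1/ε₂ − 1).
1/ε₁ + 1/ε₂ − 1 = 1/0.19 + 1/0.85 − 1 = 5.440.
T₁⁴ − T₂⁴ = 4.37×10^11 − 1.96×10^10 = 4.17×10^11 K⁴.
q = 5.67×10⁻⁸ × 4.17×10^11 / 5.440 = 4350 W/m².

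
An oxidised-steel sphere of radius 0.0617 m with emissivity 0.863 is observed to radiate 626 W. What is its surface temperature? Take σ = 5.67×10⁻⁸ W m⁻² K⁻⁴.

T ≈ 719 K

A = 4πr² = 4π × (0.0617)² = 0.0478 m².
From P = εσAT⁴, T = (P / εσA)^(1/4) = (626 / (0.863 × 5.67×10⁻⁸ × 0.0478))^(1/4).
T = (2.67×10^11)^(1/4) = 719 K.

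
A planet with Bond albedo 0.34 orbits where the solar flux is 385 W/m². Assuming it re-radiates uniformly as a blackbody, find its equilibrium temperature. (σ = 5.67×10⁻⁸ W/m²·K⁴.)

T ≈ 183 K

Power absorbed = (1−a)S·πR²; power emitted = 4πR²σT⁴. Equating and cancelling πR²:
T = ((1−a)S / 4σ)^(1/4) = (254 / (4 × 5.67×10⁻⁸))^(1/4) = (1.12×10^9)^(1/4).
T = 183 K.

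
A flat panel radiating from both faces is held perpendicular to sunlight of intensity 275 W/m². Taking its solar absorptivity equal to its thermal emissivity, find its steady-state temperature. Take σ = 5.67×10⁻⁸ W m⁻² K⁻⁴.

T ≈ 222 K

Absorbed flux αS = emitted flux 2εσT⁴ per unit area; with α = ε this gives T = (S/2σ)^(1/4).
T = (275 / (2 × 5.67×10⁻⁸))^(1/4) = (2.43×10^9)^(1/4).
T = 222 K.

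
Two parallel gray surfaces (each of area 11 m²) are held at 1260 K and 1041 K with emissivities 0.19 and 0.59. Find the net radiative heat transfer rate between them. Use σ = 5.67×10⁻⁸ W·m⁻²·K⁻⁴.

Q ≈ 1.41×10^5 W

For two large parallel gray plates, q = σ(T₁⁴ − T₂⁴) / (1/ε₁ + 1/ε₂ − 1).
1/ε₁ + 1/ε₂ − 1 = 1/0.19 + 1/0.59 − 1 = 5.958.
T₁⁴ − T₂⁴ = 2.52×10^12 − 1.17×10^12 = 1.35×10^12 K⁴.
q = 5.67×10⁻⁸ × 1.35×10^12 / 5.958 = 12800 W/m².
Q = q·A = 12800 × 11 = 1.41×10^5 W.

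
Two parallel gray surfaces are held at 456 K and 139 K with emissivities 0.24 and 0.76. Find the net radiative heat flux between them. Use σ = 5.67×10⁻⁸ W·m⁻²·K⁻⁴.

q ≈ 542 W/m²

For two large parallel gray plates, q = σ(T₁⁴ − T₂⁴) / (1/ε₁ + 1/ε₂ − 1).
1/ε₁ + 1/ε₂ − 1 = 1/0.24 + 1/0.76 − 1 = 4.482.
T₁⁴ − T₂⁴ = 4.32×10^10 − 3.73×10^8 = 4.29×10^10 K⁴.
q = 5.67×10⁻⁸ × 4.29×10^10 / 4.482 = 542 W/m².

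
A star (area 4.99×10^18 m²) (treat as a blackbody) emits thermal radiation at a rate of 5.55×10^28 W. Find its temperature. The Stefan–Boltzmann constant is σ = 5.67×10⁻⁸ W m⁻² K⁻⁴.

From P = σAT⁴, T = (P / σA)^(1/4) = (5.55×10^28 / (5.67×10⁻⁸ × 4.99×10^18))^(1/4).
T = (1.96×10^17)^(1/4) = 21000 K.

T ≈ 21000 K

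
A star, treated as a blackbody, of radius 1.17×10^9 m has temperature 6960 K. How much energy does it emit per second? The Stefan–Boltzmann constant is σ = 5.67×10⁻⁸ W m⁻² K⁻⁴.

A = 4πr² = 4π × (1.17×10^9)² = 1.72×10^19 m².
P = σAT⁴ = 5.67×10⁻⁸ × 1.72×10^19 × (6960)⁴ = 5.67×10⁻⁸ × 1.72×10^19 × 2.35×10^15.
P = 2.29×10^27 W.

P ≈ 2.29×10^27 W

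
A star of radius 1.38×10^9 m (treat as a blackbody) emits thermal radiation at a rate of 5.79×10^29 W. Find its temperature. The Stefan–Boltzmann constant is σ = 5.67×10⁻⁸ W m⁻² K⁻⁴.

A = 4πr² = 4π × (1.38×10^9)² = 2.39×10^19 m².
From P = σAT⁴, T = (P / σA)^(1/4) = (5.79×10^29 / (5.67×10⁻⁸ × 2.39×10^19))^(1/4).
T = (4.27×10^17)^(1/4) = 25600 K.

T ≈ 25600 K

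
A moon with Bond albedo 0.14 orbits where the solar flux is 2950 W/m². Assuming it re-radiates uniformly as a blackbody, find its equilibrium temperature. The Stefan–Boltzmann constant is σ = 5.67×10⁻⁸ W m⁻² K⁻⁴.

T ≈ 325 K

Power absorbed = (1−a)S·πR²; power emitted = 4πR²σT⁴. Equating and cancelling πR²:
T = ((1−a)S / 4σ)^(1/4) = (2540 / (4 × 5.67×10⁻⁸))^(1/4) = (1.12×10^10)^(1/4).
T = 325 K.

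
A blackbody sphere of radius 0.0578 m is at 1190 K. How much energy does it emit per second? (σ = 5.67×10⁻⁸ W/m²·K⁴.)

P ≈ 4770 W

A = 4πr² = 4π × (0.0578)² = 0.0420 m².
P = σAT⁴ = 5.67×10⁻⁸ × 0.0420 × (1190)⁴ = 5.67×10⁻⁸ × 0.0420 × 2.01×10^12.
P = 4770 W.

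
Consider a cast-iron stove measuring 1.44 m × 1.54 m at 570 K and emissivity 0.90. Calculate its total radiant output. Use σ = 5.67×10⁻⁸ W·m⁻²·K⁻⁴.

A = 1.44 × 1.54 = 2.22 m².
Stefan–Boltzmann: P = εσAT⁴ = 0.90 × 5.67×10⁻⁸ × 2.22 × (570)⁴ = 0.90 × 5.67×10⁻⁸ × 2.22 × 1.06×10^11.
P = 11900 W.

P ≈ 11900 W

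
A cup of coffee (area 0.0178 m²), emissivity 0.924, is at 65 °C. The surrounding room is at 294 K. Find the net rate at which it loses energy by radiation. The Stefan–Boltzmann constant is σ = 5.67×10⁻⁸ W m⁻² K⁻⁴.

Q ≈ 5.20 W

Convert: 65 °C = 338 K.
Q = εσA(T⁴ − T_s⁴). T⁴ − T_s⁴ = (338)⁴ − (294)⁴ = 1.31×10^10 − 7.47×10^9 = 5.58×10^9 K⁴.
Q = 0.924 × 5.67×10⁻⁸ × 0.0178 × 5.58×10^9 = 5.20 W.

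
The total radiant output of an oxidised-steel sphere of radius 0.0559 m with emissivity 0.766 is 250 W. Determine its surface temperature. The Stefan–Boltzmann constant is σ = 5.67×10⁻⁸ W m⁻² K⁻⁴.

T ≈ 619 K

A = 4πr² = 4π × (0.0559)² = 0.0393 m².
From P = εσAT⁴, T = (P / εσA)^(1/4) = (250 / (0.766 × 5.67×10⁻⁸ × 0.0393))^(1/4).
T = (1.47×10^11)^(1/4) = 619 K.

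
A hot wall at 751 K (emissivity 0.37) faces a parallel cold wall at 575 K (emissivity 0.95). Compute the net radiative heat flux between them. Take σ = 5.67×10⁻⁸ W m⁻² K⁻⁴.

q ≈ 4300 W/m²

For two large parallel gray plates, q = σ(T₁⁴ − T₂⁴) / (1/ε₁ + 1/ε₂ − 1).
1/ε₁ + 1/ε₂ − 1 = 1/0.37 + 1/0.95 − 1 = 2.755.
T₁⁴ − T₂⁴ = 3.18×10^11 − 1.09×10^11 = 2.09×10^11 K⁴.
q = 5.67×10⁻⁸ × 2.09×10^11 / 2.755 = 4300 W/m².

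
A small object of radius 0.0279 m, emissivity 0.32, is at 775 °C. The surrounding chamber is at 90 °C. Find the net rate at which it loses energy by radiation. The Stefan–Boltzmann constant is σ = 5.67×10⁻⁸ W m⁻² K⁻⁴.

Q ≈ 211 W

A = 4πr² = 4π × (0.0279)² = 9.78×10^-3 m².
Convert: 775 °C = 1048 K; 90 °C = 363 K.
Q = εσA(T⁴ − T_s⁴). T⁴ − T_s⁴ = (1048)⁴ − (363)⁴ = 1.21×10^12 − 1.74×10^10 = 1.19×10^12 K⁴.
Q = 0.32 × 5.67×10⁻⁸ × 9.78×10^-3 × 1.19×10^12 = 211 W.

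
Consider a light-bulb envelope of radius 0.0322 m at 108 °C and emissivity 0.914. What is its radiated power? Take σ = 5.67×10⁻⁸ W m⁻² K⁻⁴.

A = 4πr² = 4π × (0.0322)² = 0.0130 m².
108 °C = 381 K.
Stefan–Boltzmann: P = εσAT⁴ = 0.914 × 5.67×10⁻⁸ × 0.0130 × (381)⁴ = 0.914 × 5.67×10⁻⁸ × 0.0130 × 2.11×10^10.
P = 14.2 W.

P ≈ 14.2 W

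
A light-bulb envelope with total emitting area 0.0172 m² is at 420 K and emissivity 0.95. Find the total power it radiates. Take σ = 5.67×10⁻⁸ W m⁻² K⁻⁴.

P ≈ 28.8 W

Stefan–Boltzmann: P = εσAT⁴ = 0.95 × 5.67×10⁻⁸ × 0.0172 × (420)⁴ = 0.95 × 5.67×10⁻⁸ × 0.0172 × 3.11×10^10.
P = 28.8 W.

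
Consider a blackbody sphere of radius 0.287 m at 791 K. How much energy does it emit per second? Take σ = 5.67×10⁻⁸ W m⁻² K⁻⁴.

P ≈ 23000 W

A = 4πr² = 4π × (0.287)² = 1.04 m².
P = σAT⁴ = 5.67×10⁻⁸ × 1.04 × (791)⁴ = 5.67×10⁻⁸ × 1.04 × 3.91×10^11.
P = 23000 W.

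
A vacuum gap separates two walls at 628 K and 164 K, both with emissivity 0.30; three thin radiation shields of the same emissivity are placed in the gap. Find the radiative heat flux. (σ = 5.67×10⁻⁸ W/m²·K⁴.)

q ≈ 387 W/m²

Each of the 4 gaps contributes resistance (2/ε − 1) = 2/0.30 − 1 = 5.667; total = 22.67.
q = σ(T₁⁴ − T₂⁴) / 22.67 = 5.67×10⁻⁸ × 1.55×10^11 / 22.67 = 387 W/m².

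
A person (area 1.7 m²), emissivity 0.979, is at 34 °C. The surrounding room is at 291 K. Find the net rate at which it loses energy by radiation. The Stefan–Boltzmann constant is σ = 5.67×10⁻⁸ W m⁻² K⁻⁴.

Q ≈ 162 W

Convert: 34 °C = 307 K.
Q = εσA(T⁴ − T_s⁴). T⁴ − T_s⁴ = (307)⁴ − (291)⁴ = 8.88×10^9 − 7.17×10^9 = 1.71×10^9 K⁴.
Q = 0.979 × 5.67×10⁻⁸ × 1.70 × 1.71×10^9 = 162 W.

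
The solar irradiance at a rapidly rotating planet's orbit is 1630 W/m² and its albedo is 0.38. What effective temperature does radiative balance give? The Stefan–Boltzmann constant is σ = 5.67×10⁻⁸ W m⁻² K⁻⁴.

T ≈ 258 K

Power absorbed = (1−a)S·πR²; power emitted = 4πR²σT⁴. Equating and cancelling πR²:
T = ((1−a)S / 4σ)^(1/4) = (1010 / (4 × 5.67×10⁻⁸))^(1/4) = (4.46×10^9)^(1/4).
T = 258 K.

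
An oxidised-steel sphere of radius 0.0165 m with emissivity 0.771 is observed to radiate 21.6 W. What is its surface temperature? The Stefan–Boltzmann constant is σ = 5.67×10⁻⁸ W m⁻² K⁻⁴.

T ≈ 616 K

A = 4πr² = 4π × (0.0165)² = 3.42×10^-3 m².
From P = εσAT⁴, T = (P / εσA)^(1/4) = (21.6 / (0.771 × 5.67×10⁻⁸ × 3.42×10^-3))^(1/4).
T = (1.44×10^11)^(1/4) = 616 K.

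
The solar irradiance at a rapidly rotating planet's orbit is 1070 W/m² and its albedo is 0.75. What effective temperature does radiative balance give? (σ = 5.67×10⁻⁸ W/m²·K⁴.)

Power absorbed = (1−a)S·πR²; power emitted = 4πR²σT⁴. Equating and cancelling πR²:
T = ((1−a)S / 4σ)^(1/4) = (268 / (4 × 5.67×10⁻⁸))^(1/4) = (1.18×10^9)^(1/4).
T = 185 K.

T ≈ 185 K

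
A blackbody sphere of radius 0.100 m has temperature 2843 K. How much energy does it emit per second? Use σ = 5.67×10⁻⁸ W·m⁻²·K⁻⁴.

A = 4πr² = 4π × (0.100)² = 0.126 m².
P = σAT⁴ = 5.67×10⁻⁸ × 0.126 × (2843)⁴ = 5.67×10⁻⁸ × 0.126 × 6.53×10^13.
P = 4.65×10^5 W.

P ≈ 4.65×10^5 W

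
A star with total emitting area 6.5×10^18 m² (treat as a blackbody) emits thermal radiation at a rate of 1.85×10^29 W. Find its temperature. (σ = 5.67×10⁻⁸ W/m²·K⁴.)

From P = σAT⁴, T = (P / σA)^(1/4) = (1.85×10^29 / (5.67×10⁻⁸ × 6.50×10^18))^(1/4).
T = (5.02×10^17)^(1/4) = 26600 K.

T ≈ 26600 K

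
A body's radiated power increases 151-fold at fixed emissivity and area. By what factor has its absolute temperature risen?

P ∝ T⁴ ⇒ T ∝ P^(1/4), so T scales by (151)^(1/4) = 3.51.

factor ≈ 3.51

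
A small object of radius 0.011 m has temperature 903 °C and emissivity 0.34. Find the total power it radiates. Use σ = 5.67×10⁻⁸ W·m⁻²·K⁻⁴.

P ≈ 56.1 W

A = 4πr² = 4π × (0.011)² = 1.52×10^-3 m².
903 °C = 1176 K.
P = εσAT⁴ = 0.34 × 5.67×10⁻⁸ × 1.52×10^-3 × (1176)⁴ = 0.34 × 5.67×10⁻⁸ × 1.52×10^-3 × 1.91×10^12.
P = 56.1 W.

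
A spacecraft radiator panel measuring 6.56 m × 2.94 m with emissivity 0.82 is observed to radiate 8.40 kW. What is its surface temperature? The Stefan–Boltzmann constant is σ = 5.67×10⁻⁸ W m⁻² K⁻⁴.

A = 6.56 × 2.94 = 19.3 m².
From P = εσAT⁴, T = (P / εσA)^(1/4) = (8400 / (0.82 × 5.67×10⁻⁸ × 19.3))^(1/4).
T = (9.37×10^9)^(1/4) = 311 K.

T ≈ 311 K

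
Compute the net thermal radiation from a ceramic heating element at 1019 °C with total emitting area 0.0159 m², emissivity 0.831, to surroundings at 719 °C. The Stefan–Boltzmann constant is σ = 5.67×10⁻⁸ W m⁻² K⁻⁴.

Convert: 1019 °C = 1292 K; 719 °C = 992 K.
Q = εσA(T⁴ − T_s⁴). T⁴ − T_s⁴ = (1292)⁴ − (992)⁴ = 2.79×10^12 − 9.68×10^11 = 1.82×10^12 K⁴.
Q = 0.831 × 5.67×10⁻⁸ × 0.0159 × 1.82×10^12 = 1360 W.

Q ≈ 1360 W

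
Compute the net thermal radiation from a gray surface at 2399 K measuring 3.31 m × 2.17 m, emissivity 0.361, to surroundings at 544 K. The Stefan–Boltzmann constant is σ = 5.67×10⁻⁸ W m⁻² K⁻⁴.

Q ≈ 4.86×10^6 W

A = 3.31 × 2.17 = 7.18 m².
Q = εσA(T⁴ − T_s⁴). T⁴ − T_s⁴ = (2399)⁴ − (544)⁴ = 3.31×10^13 − 8.76×10^10 = 3.30×10^13 K⁴.
Q = 0.361 × 5.67×10⁻⁸ × 7.18 × 3.30×10^13 = 4.86×10^6 W.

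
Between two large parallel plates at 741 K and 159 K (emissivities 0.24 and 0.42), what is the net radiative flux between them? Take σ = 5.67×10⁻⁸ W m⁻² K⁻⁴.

q ≈ 3070 W/m²

For two large parallel gray plates, q = σ(T₁⁴ − T₂⁴) / (1/ε₁ + 1/ε₂ − 1).
1/ε₁ + 1/ε₂ − 1 = 1/0.24 + 1/0.42 − 1 = 5.548.
T₁⁴ − T₂⁴ = 3.01×10^11 − 6.39×10^8 = 3.01×10^11 K⁴.
q = 5.67×10⁻⁸ × 3.01×10^11 / 5.548 = 3070 W/m².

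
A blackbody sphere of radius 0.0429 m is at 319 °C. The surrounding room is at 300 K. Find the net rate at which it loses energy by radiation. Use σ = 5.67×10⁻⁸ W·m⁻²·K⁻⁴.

A = 4πr² = 4π × (0.0429)² = 0.0231 m².
Convert: 319 °C = 592 K.
Q = σA(T⁴ − T_s⁴). T⁴ − T_s⁴ = (592)⁴ − (300)⁴ = 1.23×10^11 − 8.10×10^9 = 1.15×10^11 K⁴.
Q = 5.67×10⁻⁸ × 0.0231 × 1.15×10^11 = 150 W.

Q ≈ 150 W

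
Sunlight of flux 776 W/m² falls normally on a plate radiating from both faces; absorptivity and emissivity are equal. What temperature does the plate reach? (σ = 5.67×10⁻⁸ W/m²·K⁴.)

T ≈ 288 K

Absorbed flux αS = emitted flux 2εσT⁴ per unit area; with α = ε this gives T = (S/2σ)^(1/4).
T = (776 / (2 × 5.67×10⁻⁸))^(1/4) = (6.84×10^9)^(1/4).
T = 288 K.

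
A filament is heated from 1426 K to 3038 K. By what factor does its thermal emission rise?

ratio ≈ 20.6

P ∝ T⁴, so the ratio is (3038/1426)⁴ = (2.130)⁴ = 20.6.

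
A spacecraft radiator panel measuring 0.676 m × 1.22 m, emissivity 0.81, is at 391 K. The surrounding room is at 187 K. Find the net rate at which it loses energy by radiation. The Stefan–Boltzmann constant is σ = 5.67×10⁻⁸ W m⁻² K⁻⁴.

Q ≈ 839 W

A = 0.676 × 1.22 = 0.825 m².
Q = εσA(T⁴ − T_s⁴). T⁴ − T_s⁴ = (391)⁴ − (187)⁴ = 2.34×10^10 − 1.22×10^9 = 2.21×10^10 K⁴.
Q = 0.81 × 5.67×10⁻⁸ × 0.825 × 2.21×10^10 = 839 W.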